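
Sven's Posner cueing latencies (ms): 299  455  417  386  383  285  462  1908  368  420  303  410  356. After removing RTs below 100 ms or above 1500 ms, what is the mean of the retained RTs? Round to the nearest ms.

379 ms

Excluded: 1908
Retained (n=12): Σ = 4544
Mean = 4544/12 = 378.6667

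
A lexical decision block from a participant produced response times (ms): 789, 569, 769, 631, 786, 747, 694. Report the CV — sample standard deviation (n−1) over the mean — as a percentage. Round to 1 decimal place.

n = 7, Σ = 4985, M = 712.1429
Σ(x−M)² = 43212.857; s = √(43212.857/6) = 84.8654
CV = 84.8654 / 712.1429 = 0.11917 = 11.917%

11.9%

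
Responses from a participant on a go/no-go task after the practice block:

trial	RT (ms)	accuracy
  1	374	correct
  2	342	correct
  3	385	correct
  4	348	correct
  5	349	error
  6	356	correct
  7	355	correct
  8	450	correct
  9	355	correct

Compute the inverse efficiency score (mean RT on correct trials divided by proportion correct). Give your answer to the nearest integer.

Correct trials (n=8): 374, 342, 385, 348, 356, 355, 450, 355
Mean correct RT = 2965/8 = 370.6250 ms
Proportion correct = 8/9
IES = 370.6250 / (8/9) = 416.953 ms

417 ms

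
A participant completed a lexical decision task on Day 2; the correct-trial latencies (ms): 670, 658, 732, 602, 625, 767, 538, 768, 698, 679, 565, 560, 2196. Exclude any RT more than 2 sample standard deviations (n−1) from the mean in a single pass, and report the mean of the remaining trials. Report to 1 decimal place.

655.2 ms

n = 13, ΣRT = 10058, M = 773.692
Σ(x−M)² = 2259962.77; s = √(2259962.77/12) = 433.970
Cutoffs: 773.692 ± 2·433.970 → [-94.2, 1641.6]
Outside: 2196 → excluded.
Retained (n=12): Σ = 7862, mean = 7862/12 = 655.167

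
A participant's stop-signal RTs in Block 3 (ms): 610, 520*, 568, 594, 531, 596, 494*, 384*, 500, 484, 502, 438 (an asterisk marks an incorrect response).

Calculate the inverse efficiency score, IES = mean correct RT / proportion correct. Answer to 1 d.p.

714.5 ms

Correct trials (n=9): 610, 568, 594, 531, 596, 500, 484, 502, 438
Mean correct RT = 4823/9 = 535.8889 ms
Proportion correct = 9/12
IES = 535.8889 / (9/12) = 714.519 ms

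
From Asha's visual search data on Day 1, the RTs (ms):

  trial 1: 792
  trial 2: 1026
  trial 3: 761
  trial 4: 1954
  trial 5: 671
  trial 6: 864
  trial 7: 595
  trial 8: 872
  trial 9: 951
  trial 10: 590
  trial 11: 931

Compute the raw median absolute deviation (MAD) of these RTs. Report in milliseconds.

Sorted: 590, 595, 671, 761, 792, 864, 872, 931, 951, 1026, 1954 → median = 864
|x − 864|: 72, 162, 103, 1090, 193, 0, 269, 8, 87, 274, 67
Sorted deviations: 0, 8, 67, 72, 87, 103, 162, 193, 269, 274, 1090 → MAD = 103

103 ms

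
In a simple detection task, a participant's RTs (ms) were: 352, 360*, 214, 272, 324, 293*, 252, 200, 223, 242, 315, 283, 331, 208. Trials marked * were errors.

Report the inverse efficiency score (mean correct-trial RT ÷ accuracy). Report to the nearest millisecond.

313 ms

Correct trials (n=12): 352, 214, 272, 324, 252, 200, 223, 242, 315, 283, 331, 208
Mean correct RT = 3216/12 = 268.0000 ms
Proportion correct = 12/14
IES = 268.0000 / (12/14) = 312.667 ms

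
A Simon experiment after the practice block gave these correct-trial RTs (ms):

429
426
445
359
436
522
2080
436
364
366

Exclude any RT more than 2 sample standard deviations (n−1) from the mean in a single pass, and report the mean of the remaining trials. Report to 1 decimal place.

420.3 ms

n = 10, ΣRT = 5863, M = 586.300
Σ(x−M)² = 2500474.10; s = √(2500474.10/9) = 527.096
Cutoffs: 586.300 ± 2·527.096 → [-467.9, 1640.5]
Outside: 2080 → excluded.
Retained (n=9): Σ = 3783, mean = 3783/9 = 420.333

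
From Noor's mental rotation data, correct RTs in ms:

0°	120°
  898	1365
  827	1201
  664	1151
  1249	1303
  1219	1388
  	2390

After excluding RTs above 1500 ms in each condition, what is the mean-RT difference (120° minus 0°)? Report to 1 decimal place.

120°: exclude 2390
M(0°) = 4857/5 = 971.400
M(120°) = 6408/5 = 1281.600
Difference = 1281.600 − 971.400 = 310.200 ms

310.2 ms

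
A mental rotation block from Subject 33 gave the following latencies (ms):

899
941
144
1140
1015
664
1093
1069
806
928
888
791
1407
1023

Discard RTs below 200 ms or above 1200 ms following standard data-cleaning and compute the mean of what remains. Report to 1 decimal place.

938.1 ms

Excluded: 144, 1407
Retained (n=12): Σ = 11257
Mean = 11257/12 = 938.0833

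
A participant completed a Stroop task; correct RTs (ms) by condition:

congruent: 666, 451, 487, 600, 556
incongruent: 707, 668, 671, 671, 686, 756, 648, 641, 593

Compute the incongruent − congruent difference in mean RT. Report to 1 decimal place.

119.2 ms

M(congruent) = 2760/5 = 552.000
M(incongruent) = 6041/9 = 671.222
Difference = 671.222 − 552.000 = 119.222 ms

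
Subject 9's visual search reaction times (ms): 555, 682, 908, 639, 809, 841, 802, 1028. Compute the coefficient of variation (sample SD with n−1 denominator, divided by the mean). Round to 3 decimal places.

n = 8, Σ = 6264, M = 783.0000
Σ(x−M)² = 162972.000; s = √(162972.000/7) = 152.5835
CV = 152.5835 / 783.0000 = 0.19487

0.195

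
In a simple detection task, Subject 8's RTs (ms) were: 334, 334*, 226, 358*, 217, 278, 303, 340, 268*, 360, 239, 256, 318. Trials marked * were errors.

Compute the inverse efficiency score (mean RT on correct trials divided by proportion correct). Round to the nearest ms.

373 ms

Correct trials (n=10): 334, 226, 217, 278, 303, 340, 360, 239, 256, 318
Mean correct RT = 2871/10 = 287.1000 ms
Proportion correct = 10/13
IES = 287.1000 / (10/13) = 373.230 ms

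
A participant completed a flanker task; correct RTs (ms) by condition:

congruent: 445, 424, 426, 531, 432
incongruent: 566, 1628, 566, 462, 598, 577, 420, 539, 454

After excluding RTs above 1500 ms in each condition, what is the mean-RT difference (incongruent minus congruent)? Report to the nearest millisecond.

71 ms

incongruent: exclude 1628
M(congruent) = 2258/5 = 451.600
M(incongruent) = 4182/8 = 522.750
Difference = 522.750 − 451.600 = 71.150 ms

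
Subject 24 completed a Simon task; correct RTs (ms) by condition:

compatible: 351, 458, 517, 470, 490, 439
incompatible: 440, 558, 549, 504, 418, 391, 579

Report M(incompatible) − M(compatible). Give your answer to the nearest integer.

37 ms

M(compatible) = 2725/6 = 454.167
M(incompatible) = 3439/7 = 491.286
Difference = 491.286 − 454.167 = 37.119 ms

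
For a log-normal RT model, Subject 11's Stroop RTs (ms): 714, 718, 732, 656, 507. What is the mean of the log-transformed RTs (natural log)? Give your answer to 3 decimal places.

ln(RT): 6.5709, 6.5765, 6.5958, 6.4862, 6.2285
Σ ln(RT) = 32.4578
Mean = 32.4578/5 = 6.49156

6.492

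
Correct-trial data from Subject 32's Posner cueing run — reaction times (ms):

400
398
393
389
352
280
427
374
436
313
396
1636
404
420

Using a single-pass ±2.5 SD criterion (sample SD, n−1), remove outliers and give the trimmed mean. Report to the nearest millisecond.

n = 14, ΣRT = 6618, M = 472.714
Σ(x−M)² = 1481252.86; s = √(1481252.86/13) = 337.554
Cutoffs: 472.714 ± 2.5·337.554 → [-371.2, 1316.6]
Outside: 1636 → excluded.
Retained (n=13): Σ = 4982, mean = 4982/13 = 383.231

383 ms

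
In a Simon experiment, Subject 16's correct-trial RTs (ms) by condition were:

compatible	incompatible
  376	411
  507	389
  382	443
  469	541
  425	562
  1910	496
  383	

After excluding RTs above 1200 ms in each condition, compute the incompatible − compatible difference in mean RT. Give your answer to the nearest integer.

50 ms

compatible: exclude 1910
M(compatible) = 2542/6 = 423.667
M(incompatible) = 2842/6 = 473.667
Difference = 473.667 − 423.667 = 50.000 ms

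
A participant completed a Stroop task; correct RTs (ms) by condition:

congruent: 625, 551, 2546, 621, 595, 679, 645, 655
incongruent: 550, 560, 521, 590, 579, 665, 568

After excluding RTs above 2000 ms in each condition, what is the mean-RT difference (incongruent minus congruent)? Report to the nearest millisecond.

-48 ms

congruent: exclude 2546
M(congruent) = 4371/7 = 624.429
M(incongruent) = 4033/7 = 576.143
Difference = 576.143 − 624.429 = -48.286 ms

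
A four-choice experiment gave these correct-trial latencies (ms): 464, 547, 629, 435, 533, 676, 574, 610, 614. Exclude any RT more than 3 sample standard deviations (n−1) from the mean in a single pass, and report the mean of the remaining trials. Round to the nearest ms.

565 ms

n = 9, ΣRT = 5082, M = 564.667
Σ(x−M)² = 49372.00; s = √(49372.00/8) = 78.559
Cutoffs: 564.667 ± 3·78.559 → [329.0, 800.3]
No RTs fall outside the cutoffs; all 9 retained. Mean = 5082/9 = 564.667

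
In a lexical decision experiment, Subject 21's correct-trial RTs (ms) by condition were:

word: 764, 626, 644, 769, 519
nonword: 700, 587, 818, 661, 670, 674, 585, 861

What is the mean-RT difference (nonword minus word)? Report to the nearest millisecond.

30 ms

M(word) = 3322/5 = 664.400
M(nonword) = 5556/8 = 694.500
Difference = 694.500 − 664.400 = 30.100 ms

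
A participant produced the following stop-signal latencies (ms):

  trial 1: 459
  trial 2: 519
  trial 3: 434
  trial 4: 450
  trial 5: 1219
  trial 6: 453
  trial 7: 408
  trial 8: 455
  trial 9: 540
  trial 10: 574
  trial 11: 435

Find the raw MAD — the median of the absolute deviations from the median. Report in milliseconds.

Sorted: 408, 434, 435, 450, 453, 455, 459, 519, 540, 574, 1219 → median = 455
|x − 455|: 4, 64, 21, 5, 764, 2, 47, 0, 85, 119, 20
Sorted deviations: 0, 2, 4, 5, 20, 21, 47, 64, 85, 119, 764 → MAD = 21

21 ms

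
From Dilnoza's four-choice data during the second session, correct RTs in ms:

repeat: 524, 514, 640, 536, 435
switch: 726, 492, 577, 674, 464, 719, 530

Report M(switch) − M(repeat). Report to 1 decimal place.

67.6 ms

M(repeat) = 2649/5 = 529.800
M(switch) = 4182/7 = 597.429
Difference = 597.429 − 529.800 = 67.629 ms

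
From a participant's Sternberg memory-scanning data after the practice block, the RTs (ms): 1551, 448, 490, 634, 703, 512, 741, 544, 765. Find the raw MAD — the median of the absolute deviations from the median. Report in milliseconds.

Sorted: 448, 490, 512, 544, 634, 703, 741, 765, 1551 → median = 634
|x − 634|: 917, 186, 144, 0, 69, 122, 107, 90, 131
Sorted deviations: 0, 69, 90, 107, 122, 131, 144, 186, 917 → MAD = 122

122 ms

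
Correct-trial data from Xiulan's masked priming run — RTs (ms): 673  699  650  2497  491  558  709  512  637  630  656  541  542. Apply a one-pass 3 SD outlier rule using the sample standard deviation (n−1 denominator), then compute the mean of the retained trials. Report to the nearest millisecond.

n = 13, ΣRT = 9795, M = 753.462
Σ(x−M)² = 3355603.23; s = √(3355603.23/12) = 528.804
Cutoffs: 753.462 ± 3·528.804 → [-833.0, 2339.9]
Outside: 2497 → excluded.
Retained (n=12): Σ = 7298, mean = 7298/12 = 608.167

608 ms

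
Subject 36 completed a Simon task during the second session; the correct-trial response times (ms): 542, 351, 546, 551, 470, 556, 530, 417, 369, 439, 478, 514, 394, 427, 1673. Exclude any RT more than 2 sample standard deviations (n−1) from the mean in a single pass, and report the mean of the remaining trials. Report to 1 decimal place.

470.3 ms

n = 15, ΣRT = 8257, M = 550.467
Σ(x−M)² = 1416359.73; s = √(1416359.73/14) = 318.070
Cutoffs: 550.467 ± 2·318.070 → [-85.7, 1186.6]
Outside: 1673 → excluded.
Retained (n=14): Σ = 6584, mean = 6584/14 = 470.286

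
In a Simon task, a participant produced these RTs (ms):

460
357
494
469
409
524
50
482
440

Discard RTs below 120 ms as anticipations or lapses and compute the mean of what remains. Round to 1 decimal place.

Excluded: 50
Retained (n=8): Σ = 3635
Mean = 3635/8 = 454.3750

454.4 ms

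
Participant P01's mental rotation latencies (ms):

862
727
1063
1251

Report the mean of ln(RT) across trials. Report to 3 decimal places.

6.862

ln(RT): 6.7593, 6.5889, 6.9689, 7.1317
Σ ln(RT) = 27.4487
Mean = 27.4487/4 = 6.86218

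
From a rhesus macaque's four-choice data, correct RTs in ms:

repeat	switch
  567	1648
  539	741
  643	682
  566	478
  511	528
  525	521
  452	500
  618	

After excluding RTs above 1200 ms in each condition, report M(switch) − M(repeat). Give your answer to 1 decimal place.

switch: exclude 1648
M(repeat) = 4421/8 = 552.625
M(switch) = 3450/6 = 575.000
Difference = 575.000 − 552.625 = 22.375 ms

22.4 ms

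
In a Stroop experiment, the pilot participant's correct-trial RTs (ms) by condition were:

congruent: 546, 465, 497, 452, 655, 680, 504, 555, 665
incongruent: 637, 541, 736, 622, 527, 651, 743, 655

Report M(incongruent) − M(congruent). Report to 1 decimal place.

M(congruent) = 5019/9 = 557.667
M(incongruent) = 5112/8 = 639.000
Difference = 639.000 − 557.667 = 81.333 ms

81.3 ms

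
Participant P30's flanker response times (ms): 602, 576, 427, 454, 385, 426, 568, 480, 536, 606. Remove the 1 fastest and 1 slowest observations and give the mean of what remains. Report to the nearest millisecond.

509 ms

Sorted: 385, 426, 427, 454, 480, 536, 568, 576, 602, 606
Drop lowest 1 (385) and highest 1 (606)
Remaining (n=8): Σ = 4069, mean = 4069/8 = 508.625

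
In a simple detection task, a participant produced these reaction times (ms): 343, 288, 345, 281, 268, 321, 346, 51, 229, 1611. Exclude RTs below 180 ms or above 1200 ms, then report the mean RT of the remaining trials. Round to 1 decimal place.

302.6 ms

Excluded: 51, 1611
Retained (n=8): Σ = 2421
Mean = 2421/8 = 302.6250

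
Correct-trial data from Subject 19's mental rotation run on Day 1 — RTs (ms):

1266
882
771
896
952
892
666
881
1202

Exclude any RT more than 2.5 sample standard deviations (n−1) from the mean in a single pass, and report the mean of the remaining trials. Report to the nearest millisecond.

934 ms

n = 9, ΣRT = 8408, M = 934.222
Σ(x−M)² = 289485.56; s = √(289485.56/8) = 190.225
Cutoffs: 934.222 ± 2.5·190.225 → [458.7, 1409.8]
No RTs fall outside the cutoffs; all 9 retained. Mean = 8408/9 = 934.222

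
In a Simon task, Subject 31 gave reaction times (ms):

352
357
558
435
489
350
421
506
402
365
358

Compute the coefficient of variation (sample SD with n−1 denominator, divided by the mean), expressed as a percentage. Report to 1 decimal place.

n = 11, Σ = 4593, M = 417.5455
Σ(x−M)² = 52046.727; s = √(52046.727/10) = 72.1434
CV = 72.1434 / 417.5455 = 0.17278 = 17.278%

17.3%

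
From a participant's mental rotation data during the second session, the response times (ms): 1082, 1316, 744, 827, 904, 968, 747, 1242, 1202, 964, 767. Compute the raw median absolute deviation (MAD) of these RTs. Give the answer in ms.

Sorted: 744, 747, 767, 827, 904, 964, 968, 1082, 1202, 1242, 1316 → median = 964
|x − 964|: 118, 352, 220, 137, 60, 4, 217, 278, 238, 0, 197
Sorted deviations: 0, 4, 60, 118, 137, 197, 217, 220, 238, 278, 352 → MAD = 197

197 ms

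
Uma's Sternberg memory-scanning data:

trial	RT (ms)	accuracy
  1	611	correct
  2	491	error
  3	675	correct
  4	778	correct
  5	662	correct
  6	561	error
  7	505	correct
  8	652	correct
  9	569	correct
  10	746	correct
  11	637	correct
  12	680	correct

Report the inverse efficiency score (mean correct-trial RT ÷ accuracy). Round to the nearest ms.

782 ms

Correct trials (n=10): 611, 675, 778, 662, 505, 652, 569, 746, 637, 680
Mean correct RT = 6515/10 = 651.5000 ms
Proportion correct = 10/12
IES = 651.5000 / (10/12) = 781.800 ms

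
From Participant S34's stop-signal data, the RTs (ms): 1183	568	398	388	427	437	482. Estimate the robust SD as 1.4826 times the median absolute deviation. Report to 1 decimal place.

66.7 ms

Sorted: 388, 398, 427, 437, 482, 568, 1183 → median = 437
|x − 437| sorted: 0, 10, 39, 45, 49, 131, 746 → MAD = 45
Robust SD ≈ 1.4826 × 45 = 66.717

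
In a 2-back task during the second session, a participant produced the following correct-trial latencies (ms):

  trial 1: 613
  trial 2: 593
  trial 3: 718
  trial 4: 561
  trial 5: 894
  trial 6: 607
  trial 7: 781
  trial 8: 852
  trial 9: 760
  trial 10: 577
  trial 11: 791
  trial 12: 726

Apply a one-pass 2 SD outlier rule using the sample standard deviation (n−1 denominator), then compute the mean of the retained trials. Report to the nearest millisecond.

706 ms

n = 12, ΣRT = 8473, M = 706.083
Σ(x−M)² = 141854.92; s = √(141854.92/11) = 113.560
Cutoffs: 706.083 ± 2·113.560 → [479.0, 933.2]
No RTs fall outside the cutoffs; all 12 retained. Mean = 8473/12 = 706.083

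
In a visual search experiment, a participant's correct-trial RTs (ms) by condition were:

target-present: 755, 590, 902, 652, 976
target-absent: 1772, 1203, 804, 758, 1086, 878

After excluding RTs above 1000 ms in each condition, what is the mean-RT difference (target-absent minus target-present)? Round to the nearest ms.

38 ms

target-absent: exclude 1772, 1203, 1086
M(target-present) = 3875/5 = 775.000
M(target-absent) = 2440/3 = 813.333
Difference = 813.333 − 775.000 = 38.333 ms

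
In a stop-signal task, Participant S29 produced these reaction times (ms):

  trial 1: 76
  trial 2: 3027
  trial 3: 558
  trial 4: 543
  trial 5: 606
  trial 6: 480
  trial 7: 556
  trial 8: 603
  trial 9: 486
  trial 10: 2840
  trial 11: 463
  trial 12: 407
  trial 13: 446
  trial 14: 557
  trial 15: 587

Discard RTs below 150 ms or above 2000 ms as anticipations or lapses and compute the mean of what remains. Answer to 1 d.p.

Excluded: 76, 2840, 3027
Retained (n=12): Σ = 6292
Mean = 6292/12 = 524.3333

524.3 ms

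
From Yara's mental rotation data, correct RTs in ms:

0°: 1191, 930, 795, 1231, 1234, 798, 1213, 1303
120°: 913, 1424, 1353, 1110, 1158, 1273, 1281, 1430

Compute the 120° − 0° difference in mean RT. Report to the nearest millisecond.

M(0°) = 8695/8 = 1086.875
M(120°) = 9942/8 = 1242.750
Difference = 1242.750 − 1086.875 = 155.875 ms

156 ms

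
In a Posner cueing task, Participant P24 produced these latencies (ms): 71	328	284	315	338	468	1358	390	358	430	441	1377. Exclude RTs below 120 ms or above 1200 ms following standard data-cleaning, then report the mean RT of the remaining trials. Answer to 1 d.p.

Excluded: 71, 1358, 1377
Retained (n=9): Σ = 3352
Mean = 3352/9 = 372.4444

372.4 ms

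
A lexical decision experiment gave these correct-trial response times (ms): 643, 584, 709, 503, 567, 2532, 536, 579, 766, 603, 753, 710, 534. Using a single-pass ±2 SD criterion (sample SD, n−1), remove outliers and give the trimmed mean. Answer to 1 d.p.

n = 13, ΣRT = 10019, M = 770.692
Σ(x−M)² = 3450308.77; s = √(3450308.77/12) = 536.214
Cutoffs: 770.692 ± 2·536.214 → [-301.7, 1843.1]
Outside: 2532 → excluded.
Retained (n=12): Σ = 7487, mean = 7487/12 = 623.917

623.9 ms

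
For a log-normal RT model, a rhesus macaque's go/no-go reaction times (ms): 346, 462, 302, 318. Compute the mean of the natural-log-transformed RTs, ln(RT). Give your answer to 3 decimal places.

5.864

ln(RT): 5.8464, 6.1356, 5.7104, 5.7621
Σ ln(RT) = 23.4545
Mean = 23.4545/4 = 5.86362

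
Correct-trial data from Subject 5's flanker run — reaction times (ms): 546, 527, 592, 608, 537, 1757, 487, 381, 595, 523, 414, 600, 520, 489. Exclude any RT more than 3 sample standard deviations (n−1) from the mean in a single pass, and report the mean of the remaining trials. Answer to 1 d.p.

n = 14, ΣRT = 8576, M = 612.571
Σ(x−M)² = 1468779.43; s = √(1468779.43/13) = 336.129
Cutoffs: 612.571 ± 3·336.129 → [-395.8, 1621.0]
Outside: 1757 → excluded.
Retained (n=13): Σ = 6819, mean = 6819/13 = 524.538

524.5 ms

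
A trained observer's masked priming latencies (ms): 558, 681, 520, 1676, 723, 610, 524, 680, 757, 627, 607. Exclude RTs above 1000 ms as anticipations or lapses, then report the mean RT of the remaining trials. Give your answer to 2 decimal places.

628.70 ms

Excluded: 1676
Retained (n=10): Σ = 6287
Mean = 6287/10 = 628.7000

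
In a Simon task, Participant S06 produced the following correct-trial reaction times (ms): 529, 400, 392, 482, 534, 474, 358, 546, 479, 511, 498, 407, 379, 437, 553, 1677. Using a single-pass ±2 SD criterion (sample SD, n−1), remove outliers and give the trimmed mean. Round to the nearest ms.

465 ms

n = 16, ΣRT = 8656, M = 541.000
Σ(x−M)² = 1436008.00; s = √(1436008.00/15) = 309.409
Cutoffs: 541.000 ± 2·309.409 → [-77.8, 1159.8]
Outside: 1677 → excluded.
Retained (n=15): Σ = 6979, mean = 6979/15 = 465.267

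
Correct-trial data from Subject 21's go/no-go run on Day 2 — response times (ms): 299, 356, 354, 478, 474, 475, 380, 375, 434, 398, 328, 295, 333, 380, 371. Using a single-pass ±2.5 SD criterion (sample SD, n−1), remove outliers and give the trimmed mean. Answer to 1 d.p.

n = 15, ΣRT = 5730, M = 382.000
Σ(x−M)² = 50702.00; s = √(50702.00/14) = 60.179
Cutoffs: 382.000 ± 2.5·60.179 → [231.6, 532.4]
No RTs fall outside the cutoffs; all 15 retained. Mean = 5730/15 = 382.000

382.0 ms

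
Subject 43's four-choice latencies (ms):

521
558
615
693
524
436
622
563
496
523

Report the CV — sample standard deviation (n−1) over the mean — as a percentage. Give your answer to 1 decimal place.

n = 10, Σ = 5551, M = 555.1000
Σ(x−M)² = 47988.900; s = √(47988.900/9) = 73.0212
CV = 73.0212 / 555.1000 = 0.13155 = 13.155%

13.2%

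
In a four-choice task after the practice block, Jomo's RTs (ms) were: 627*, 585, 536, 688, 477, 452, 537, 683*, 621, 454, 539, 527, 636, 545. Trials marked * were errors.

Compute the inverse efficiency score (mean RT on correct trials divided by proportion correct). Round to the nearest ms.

Correct trials (n=12): 585, 536, 688, 477, 452, 537, 621, 454, 539, 527, 636, 545
Mean correct RT = 6597/12 = 549.7500 ms
Proportion correct = 12/14
IES = 549.7500 / (12/14) = 641.375 ms

641 ms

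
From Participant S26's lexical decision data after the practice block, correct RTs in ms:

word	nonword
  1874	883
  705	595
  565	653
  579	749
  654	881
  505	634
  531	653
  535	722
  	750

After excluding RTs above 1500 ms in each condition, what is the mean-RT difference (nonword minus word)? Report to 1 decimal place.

word: exclude 1874
M(word) = 4074/7 = 582.000
M(nonword) = 6520/9 = 724.444
Difference = 724.444 − 582.000 = 142.444 ms

142.4 ms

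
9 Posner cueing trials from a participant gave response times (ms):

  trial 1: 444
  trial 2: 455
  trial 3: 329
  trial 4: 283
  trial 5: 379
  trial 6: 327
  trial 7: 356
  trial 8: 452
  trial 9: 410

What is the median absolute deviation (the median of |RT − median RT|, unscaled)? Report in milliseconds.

Sorted: 283, 327, 329, 356, 379, 410, 444, 452, 455 → median = 379
|x − 379|: 65, 76, 50, 96, 0, 52, 23, 73, 31
Sorted deviations: 0, 23, 31, 50, 52, 65, 73, 76, 96 → MAD = 52

52 ms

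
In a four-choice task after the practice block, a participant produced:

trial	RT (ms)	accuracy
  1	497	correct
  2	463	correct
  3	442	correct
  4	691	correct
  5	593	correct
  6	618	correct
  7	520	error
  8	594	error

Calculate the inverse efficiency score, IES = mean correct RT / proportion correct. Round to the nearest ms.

Correct trials (n=6): 497, 463, 442, 691, 593, 618
Mean correct RT = 3304/6 = 550.6667 ms
Proportion correct = 6/8
IES = 550.6667 / (6/8) = 734.222 ms

734 ms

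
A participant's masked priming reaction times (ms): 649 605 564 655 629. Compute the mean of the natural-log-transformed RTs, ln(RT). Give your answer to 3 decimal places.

ln(RT): 6.4754, 6.4052, 6.3351, 6.4846, 6.4441
Σ ln(RT) = 32.1445
Mean = 32.1445/5 = 6.42890

6.429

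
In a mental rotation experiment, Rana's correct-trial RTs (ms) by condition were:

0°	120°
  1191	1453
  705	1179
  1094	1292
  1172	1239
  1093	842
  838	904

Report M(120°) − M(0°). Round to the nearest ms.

136 ms

M(0°) = 6093/6 = 1015.500
M(120°) = 6909/6 = 1151.500
Difference = 1151.500 − 1015.500 = 136.000 ms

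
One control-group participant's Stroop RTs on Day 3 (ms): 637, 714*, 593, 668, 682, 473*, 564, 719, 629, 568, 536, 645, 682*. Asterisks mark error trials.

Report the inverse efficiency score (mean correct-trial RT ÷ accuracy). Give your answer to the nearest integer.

811 ms

Correct trials (n=10): 637, 593, 668, 682, 564, 719, 629, 568, 536, 645
Mean correct RT = 6241/10 = 624.1000 ms
Proportion correct = 10/13
IES = 624.1000 / (10/13) = 811.330 ms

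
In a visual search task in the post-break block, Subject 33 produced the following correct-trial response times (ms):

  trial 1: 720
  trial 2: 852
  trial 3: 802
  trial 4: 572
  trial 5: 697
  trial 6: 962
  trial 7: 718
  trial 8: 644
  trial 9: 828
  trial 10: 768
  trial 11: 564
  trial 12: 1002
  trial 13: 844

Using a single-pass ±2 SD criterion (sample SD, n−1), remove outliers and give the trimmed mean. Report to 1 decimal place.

n = 13, ΣRT = 9973, M = 767.154
Σ(x−M)² = 215223.69; s = √(215223.69/12) = 133.923
Cutoffs: 767.154 ± 2·133.923 → [499.3, 1035.0]
No RTs fall outside the cutoffs; all 13 retained. Mean = 9973/13 = 767.154

767.2 ms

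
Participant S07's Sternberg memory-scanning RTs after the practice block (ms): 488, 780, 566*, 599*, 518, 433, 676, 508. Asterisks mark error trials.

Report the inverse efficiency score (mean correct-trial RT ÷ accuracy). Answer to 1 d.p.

Correct trials (n=6): 488, 780, 518, 433, 676, 508
Mean correct RT = 3403/6 = 567.1667 ms
Proportion correct = 6/8
IES = 567.1667 / (6/8) = 756.222 ms

756.2 ms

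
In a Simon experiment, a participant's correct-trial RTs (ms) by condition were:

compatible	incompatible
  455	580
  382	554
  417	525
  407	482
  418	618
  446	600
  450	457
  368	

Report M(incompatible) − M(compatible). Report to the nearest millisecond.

127 ms

M(compatible) = 3343/8 = 417.875
M(incompatible) = 3816/7 = 545.143
Difference = 545.143 − 417.875 = 127.268 ms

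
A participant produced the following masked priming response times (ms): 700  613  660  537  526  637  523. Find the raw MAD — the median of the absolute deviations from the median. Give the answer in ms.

Sorted: 523, 526, 537, 613, 637, 660, 700 → median = 613
|x − 613|: 87, 0, 47, 76, 87, 24, 90
Sorted deviations: 0, 24, 47, 76, 87, 87, 90 → MAD = 76

76 ms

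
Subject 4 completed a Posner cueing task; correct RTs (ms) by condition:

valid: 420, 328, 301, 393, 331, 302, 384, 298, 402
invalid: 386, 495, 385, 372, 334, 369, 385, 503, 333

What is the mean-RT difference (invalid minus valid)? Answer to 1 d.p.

44.8 ms

M(valid) = 3159/9 = 351.000
M(invalid) = 3562/9 = 395.778
Difference = 395.778 − 351.000 = 44.778 ms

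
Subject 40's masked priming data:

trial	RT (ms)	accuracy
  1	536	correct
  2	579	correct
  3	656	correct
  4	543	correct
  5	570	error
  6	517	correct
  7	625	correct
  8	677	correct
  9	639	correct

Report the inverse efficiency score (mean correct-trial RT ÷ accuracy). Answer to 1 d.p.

671.1 ms

Correct trials (n=8): 536, 579, 656, 543, 517, 625, 677, 639
Mean correct RT = 4772/8 = 596.5000 ms
Proportion correct = 8/9
IES = 596.5000 / (8/9) = 671.062 ms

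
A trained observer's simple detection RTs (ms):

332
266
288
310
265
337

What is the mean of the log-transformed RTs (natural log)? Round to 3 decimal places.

5.698

ln(RT): 5.8051, 5.5835, 5.6630, 5.7366, 5.5797, 5.8201
Σ ln(RT) = 34.1880
Mean = 34.1880/6 = 5.69800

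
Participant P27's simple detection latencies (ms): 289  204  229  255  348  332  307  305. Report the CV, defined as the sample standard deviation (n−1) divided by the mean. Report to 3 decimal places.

0.177

n = 8, Σ = 2269, M = 283.6250
Σ(x−M)² = 17659.875; s = √(17659.875/7) = 50.2279
CV = 50.2279 / 283.6250 = 0.17709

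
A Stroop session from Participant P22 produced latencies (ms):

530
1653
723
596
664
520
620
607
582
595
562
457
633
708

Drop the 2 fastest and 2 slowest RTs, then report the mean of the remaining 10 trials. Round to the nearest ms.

610 ms

Sorted: 457, 520, 530, 562, 582, 595, 596, 607, 620, 633, 664, 708, 723, 1653
Drop lowest 2 (457, 520) and highest 2 (723, 1653)
Remaining (n=10): Σ = 6097, mean = 6097/10 = 609.700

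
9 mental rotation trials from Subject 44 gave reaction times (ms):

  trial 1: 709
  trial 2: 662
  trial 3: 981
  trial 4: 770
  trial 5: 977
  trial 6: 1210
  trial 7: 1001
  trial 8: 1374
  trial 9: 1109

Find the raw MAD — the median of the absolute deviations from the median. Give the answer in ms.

Sorted: 662, 709, 770, 977, 981, 1001, 1109, 1210, 1374 → median = 981
|x − 981|: 272, 319, 0, 211, 4, 229, 20, 393, 128
Sorted deviations: 0, 4, 20, 128, 211, 229, 272, 319, 393 → MAD = 211

211 ms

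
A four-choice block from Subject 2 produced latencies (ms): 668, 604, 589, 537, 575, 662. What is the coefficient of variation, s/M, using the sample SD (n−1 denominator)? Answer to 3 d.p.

0.084

n = 6, Σ = 3635, M = 605.8333
Σ(x−M)² = 12994.833; s = √(12994.833/5) = 50.9801
CV = 50.9801 / 605.8333 = 0.08415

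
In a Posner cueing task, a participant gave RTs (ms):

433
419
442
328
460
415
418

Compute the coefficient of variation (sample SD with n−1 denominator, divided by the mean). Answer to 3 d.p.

n = 7, Σ = 2915, M = 416.4286
Σ(x−M)² = 10657.714; s = √(10657.714/6) = 42.1460
CV = 42.1460 / 416.4286 = 0.10121

0.101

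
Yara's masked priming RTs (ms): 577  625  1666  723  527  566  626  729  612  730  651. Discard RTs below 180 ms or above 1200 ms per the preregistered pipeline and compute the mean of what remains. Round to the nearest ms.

Excluded: 1666
Retained (n=10): Σ = 6366
Mean = 6366/10 = 636.6000

637 ms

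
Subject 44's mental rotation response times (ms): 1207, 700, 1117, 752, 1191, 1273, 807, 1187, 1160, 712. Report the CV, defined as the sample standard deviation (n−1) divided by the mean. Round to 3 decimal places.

n = 10, Σ = 10106, M = 1010.6000
Σ(x−M)² = 498690.400; s = √(498690.400/9) = 235.3934
CV = 235.3934 / 1010.6000 = 0.23292

0.233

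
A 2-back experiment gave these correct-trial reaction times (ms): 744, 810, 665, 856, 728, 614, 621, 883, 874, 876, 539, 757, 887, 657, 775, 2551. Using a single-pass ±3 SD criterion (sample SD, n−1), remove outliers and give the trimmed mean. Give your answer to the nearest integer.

n = 16, ΣRT = 13837, M = 864.812
Σ(x−M)² = 3211962.44; s = √(3211962.44/15) = 462.743
Cutoffs: 864.812 ± 3·462.743 → [-523.4, 2253.0]
Outside: 2551 → excluded.
Retained (n=15): Σ = 11286, mean = 11286/15 = 752.400

752 ms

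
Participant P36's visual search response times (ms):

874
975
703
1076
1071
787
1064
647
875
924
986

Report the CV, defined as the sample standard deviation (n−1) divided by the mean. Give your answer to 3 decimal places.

0.162

n = 11, Σ = 9982, M = 907.4545
Σ(x−M)² = 216986.727; s = √(216986.727/10) = 147.3047
CV = 147.3047 / 907.4545 = 0.16233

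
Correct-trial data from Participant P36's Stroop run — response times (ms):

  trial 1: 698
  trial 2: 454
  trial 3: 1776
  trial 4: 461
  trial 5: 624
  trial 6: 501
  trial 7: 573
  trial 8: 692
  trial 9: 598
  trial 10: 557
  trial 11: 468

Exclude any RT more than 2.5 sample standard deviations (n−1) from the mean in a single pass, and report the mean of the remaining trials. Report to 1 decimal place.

n = 11, ΣRT = 7402, M = 672.909
Σ(x−M)² = 1413590.91; s = √(1413590.91/10) = 375.978
Cutoffs: 672.909 ± 2.5·375.978 → [-267.0, 1612.9]
Outside: 1776 → excluded.
Retained (n=10): Σ = 5626, mean = 5626/10 = 562.600

562.6 ms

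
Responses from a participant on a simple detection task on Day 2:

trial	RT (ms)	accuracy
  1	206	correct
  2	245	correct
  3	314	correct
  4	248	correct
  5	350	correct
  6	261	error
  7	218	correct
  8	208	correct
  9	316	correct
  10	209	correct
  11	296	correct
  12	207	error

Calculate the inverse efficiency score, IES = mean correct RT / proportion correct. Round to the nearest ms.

Correct trials (n=10): 206, 245, 314, 248, 350, 218, 208, 316, 209, 296
Mean correct RT = 2610/10 = 261.0000 ms
Proportion correct = 10/12
IES = 261.0000 / (10/12) = 313.200 ms

313 ms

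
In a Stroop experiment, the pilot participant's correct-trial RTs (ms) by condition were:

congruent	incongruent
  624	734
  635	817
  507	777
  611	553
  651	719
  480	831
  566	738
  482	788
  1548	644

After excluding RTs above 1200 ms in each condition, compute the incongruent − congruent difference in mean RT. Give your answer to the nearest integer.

congruent: exclude 1548
M(congruent) = 4556/8 = 569.500
M(incongruent) = 6601/9 = 733.444
Difference = 733.444 − 569.500 = 163.944 ms

164 ms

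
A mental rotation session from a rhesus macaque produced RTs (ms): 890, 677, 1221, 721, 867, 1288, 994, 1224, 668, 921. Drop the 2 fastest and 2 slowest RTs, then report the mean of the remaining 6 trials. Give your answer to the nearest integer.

936 ms

Sorted: 668, 677, 721, 867, 890, 921, 994, 1221, 1224, 1288
Drop lowest 2 (668, 677) and highest 2 (1224, 1288)
Remaining (n=6): Σ = 5614, mean = 5614/6 = 935.667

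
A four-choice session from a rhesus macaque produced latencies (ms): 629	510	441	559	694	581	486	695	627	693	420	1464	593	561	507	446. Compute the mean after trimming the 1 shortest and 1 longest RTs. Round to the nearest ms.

573 ms

Sorted: 420, 441, 446, 486, 507, 510, 559, 561, 581, 593, 627, 629, 693, 694, 695, 1464
Drop lowest 1 (420) and highest 1 (1464)
Remaining (n=14): Σ = 8022, mean = 8022/14 = 573.000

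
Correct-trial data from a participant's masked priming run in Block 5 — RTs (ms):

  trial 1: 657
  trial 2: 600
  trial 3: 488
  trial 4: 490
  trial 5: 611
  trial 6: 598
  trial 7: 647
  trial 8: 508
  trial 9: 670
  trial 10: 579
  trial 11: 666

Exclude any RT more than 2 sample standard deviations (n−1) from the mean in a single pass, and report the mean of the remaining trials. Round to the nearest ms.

592 ms

n = 11, ΣRT = 6514, M = 592.182
Σ(x−M)² = 47715.64; s = √(47715.64/10) = 69.077
Cutoffs: 592.182 ± 2·69.077 → [454.0, 730.3]
No RTs fall outside the cutoffs; all 11 retained. Mean = 6514/11 = 592.182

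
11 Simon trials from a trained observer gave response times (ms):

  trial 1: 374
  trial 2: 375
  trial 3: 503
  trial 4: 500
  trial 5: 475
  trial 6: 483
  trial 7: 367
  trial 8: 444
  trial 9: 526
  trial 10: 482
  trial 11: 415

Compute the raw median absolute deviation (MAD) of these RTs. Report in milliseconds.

31 ms

Sorted: 367, 374, 375, 415, 444, 475, 482, 483, 500, 503, 526 → median = 475
|x − 475|: 101, 100, 28, 25, 0, 8, 108, 31, 51, 7, 60
Sorted deviations: 0, 7, 8, 25, 28, 31, 51, 60, 100, 101, 108 → MAD = 31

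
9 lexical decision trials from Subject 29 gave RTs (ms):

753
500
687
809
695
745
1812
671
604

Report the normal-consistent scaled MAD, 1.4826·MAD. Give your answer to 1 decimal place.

86.0 ms

Sorted: 500, 604, 671, 687, 695, 745, 753, 809, 1812 → median = 695
|x − 695| sorted: 0, 8, 24, 50, 58, 91, 114, 195, 1117 → MAD = 58
Robust SD ≈ 1.4826 × 58 = 85.991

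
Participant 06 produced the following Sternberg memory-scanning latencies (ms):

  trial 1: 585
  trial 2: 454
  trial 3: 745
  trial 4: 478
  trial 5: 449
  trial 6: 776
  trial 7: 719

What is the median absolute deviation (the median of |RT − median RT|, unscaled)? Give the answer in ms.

134 ms

Sorted: 449, 454, 478, 585, 719, 745, 776 → median = 585
|x − 585|: 0, 131, 160, 107, 136, 191, 134
Sorted deviations: 0, 107, 131, 134, 136, 160, 191 → MAD = 134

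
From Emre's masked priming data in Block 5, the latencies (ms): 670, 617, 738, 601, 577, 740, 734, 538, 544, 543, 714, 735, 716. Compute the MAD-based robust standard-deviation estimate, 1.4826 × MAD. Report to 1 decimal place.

100.8 ms

Sorted: 538, 543, 544, 577, 601, 617, 670, 714, 716, 734, 735, 738, 740 → median = 670
|x − 670| sorted: 0, 44, 46, 53, 64, 65, 68, 69, 70, 93, 126, 127, 132 → MAD = 68
Robust SD ≈ 1.4826 × 68 = 100.817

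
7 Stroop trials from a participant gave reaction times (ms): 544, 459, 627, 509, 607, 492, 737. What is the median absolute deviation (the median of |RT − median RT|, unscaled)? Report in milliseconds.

63 ms

Sorted: 459, 492, 509, 544, 607, 627, 737 → median = 544
|x − 544|: 0, 85, 83, 35, 63, 52, 193
Sorted deviations: 0, 35, 52, 63, 83, 85, 193 → MAD = 63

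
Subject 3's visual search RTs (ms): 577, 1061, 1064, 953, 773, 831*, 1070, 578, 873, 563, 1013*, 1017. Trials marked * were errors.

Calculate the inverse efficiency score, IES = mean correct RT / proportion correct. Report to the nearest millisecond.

1023 ms

Correct trials (n=10): 577, 1061, 1064, 953, 773, 1070, 578, 873, 563, 1017
Mean correct RT = 8529/10 = 852.9000 ms
Proportion correct = 10/12
IES = 852.9000 / (10/12) = 1023.480 ms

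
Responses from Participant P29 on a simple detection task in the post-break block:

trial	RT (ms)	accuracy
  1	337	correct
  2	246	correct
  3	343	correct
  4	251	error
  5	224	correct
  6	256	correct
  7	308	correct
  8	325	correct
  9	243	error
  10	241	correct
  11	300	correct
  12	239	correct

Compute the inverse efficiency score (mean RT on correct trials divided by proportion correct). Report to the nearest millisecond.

Correct trials (n=10): 337, 246, 343, 224, 256, 308, 325, 241, 300, 239
Mean correct RT = 2819/10 = 281.9000 ms
Proportion correct = 10/12
IES = 281.9000 / (10/12) = 338.280 ms

338 ms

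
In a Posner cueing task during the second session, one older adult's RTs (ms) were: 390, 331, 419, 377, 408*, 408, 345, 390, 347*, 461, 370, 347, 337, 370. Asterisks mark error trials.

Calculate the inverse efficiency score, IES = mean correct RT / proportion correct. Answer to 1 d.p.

441.9 ms

Correct trials (n=12): 390, 331, 419, 377, 408, 345, 390, 461, 370, 347, 337, 370
Mean correct RT = 4545/12 = 378.7500 ms
Proportion correct = 12/14
IES = 378.7500 / (12/14) = 441.875 ms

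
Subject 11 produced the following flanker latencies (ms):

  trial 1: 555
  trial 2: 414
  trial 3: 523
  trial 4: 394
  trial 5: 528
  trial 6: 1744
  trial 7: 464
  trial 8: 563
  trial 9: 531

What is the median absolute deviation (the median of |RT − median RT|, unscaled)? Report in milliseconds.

35 ms

Sorted: 394, 414, 464, 523, 528, 531, 555, 563, 1744 → median = 528
|x − 528|: 27, 114, 5, 134, 0, 1216, 64, 35, 3
Sorted deviations: 0, 3, 5, 27, 35, 64, 114, 134, 1216 → MAD = 35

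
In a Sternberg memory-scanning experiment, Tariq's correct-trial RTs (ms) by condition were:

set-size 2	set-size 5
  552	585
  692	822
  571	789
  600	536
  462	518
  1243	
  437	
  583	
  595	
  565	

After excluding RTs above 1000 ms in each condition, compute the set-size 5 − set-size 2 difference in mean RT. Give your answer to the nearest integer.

88 ms

set-size 2: exclude 1243
M(set-size 2) = 5057/9 = 561.889
M(set-size 5) = 3250/5 = 650.000
Difference = 650.000 − 561.889 = 88.111 ms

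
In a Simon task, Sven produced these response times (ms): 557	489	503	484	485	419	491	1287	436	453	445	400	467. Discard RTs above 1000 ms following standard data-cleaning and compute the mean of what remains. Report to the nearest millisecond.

469 ms

Excluded: 1287
Retained (n=12): Σ = 5629
Mean = 5629/12 = 469.0833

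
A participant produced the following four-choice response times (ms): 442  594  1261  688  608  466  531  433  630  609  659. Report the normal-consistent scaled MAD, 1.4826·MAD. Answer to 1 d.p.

114.2 ms

Sorted: 433, 442, 466, 531, 594, 608, 609, 630, 659, 688, 1261 → median = 608
|x − 608| sorted: 0, 1, 14, 22, 51, 77, 80, 142, 166, 175, 653 → MAD = 77
Robust SD ≈ 1.4826 × 77 = 114.160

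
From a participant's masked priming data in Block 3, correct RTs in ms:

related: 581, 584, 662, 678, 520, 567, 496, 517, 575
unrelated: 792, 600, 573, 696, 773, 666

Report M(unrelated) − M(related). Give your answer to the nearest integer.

M(related) = 5180/9 = 575.556
M(unrelated) = 4100/6 = 683.333
Difference = 683.333 − 575.556 = 107.778 ms

108 ms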